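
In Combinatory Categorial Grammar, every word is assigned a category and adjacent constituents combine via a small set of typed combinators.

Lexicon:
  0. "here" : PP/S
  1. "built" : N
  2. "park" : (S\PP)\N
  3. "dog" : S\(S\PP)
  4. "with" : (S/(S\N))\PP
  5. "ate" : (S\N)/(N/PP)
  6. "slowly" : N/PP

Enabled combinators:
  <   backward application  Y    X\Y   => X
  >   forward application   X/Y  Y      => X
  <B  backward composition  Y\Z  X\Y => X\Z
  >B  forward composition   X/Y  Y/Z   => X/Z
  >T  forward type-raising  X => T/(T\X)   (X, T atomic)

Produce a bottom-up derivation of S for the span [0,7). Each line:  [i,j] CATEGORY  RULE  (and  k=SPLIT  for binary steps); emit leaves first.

[0,1] PP/S  lex  "here"
[1,2] N  lex  "built"
[2,3] (S\PP)\N  lex  "park"
[1,3] S\PP  <  k=2
[3,4] S\(S\PP)  lex  "dog"
[1,4] S  <  k=3
[0,4] PP  >  k=1
[4,5] (S/(S\N))\PP  lex  "with"
[0,5] S/(S\N)  <  k=4
[5,6] (S\N)/(N/PP)  lex  "ate"
[6,7] N/PP  lex  "slowly"
[5,7] S\N  >  k=6
[0,7] S  >  k=5

[0,7] S   >
  [0,5] S/(S\N)   <
    [0,4] PP   >
      [0,1] "here" : PP/S
      [1,4] S   <
        [1,3] S\PP   <
          [1,2] "built" : N
          [2,3] "park" : (S\PP)\N
        [3,4] "dog" : S\(S\PP)
    [4,5] "with" : (S/(S\N))\PP
  [5,7] S\N   >
    [5,6] "ate" : (S\N)/(N/PP)
    [6,7] "slowly" : N/PP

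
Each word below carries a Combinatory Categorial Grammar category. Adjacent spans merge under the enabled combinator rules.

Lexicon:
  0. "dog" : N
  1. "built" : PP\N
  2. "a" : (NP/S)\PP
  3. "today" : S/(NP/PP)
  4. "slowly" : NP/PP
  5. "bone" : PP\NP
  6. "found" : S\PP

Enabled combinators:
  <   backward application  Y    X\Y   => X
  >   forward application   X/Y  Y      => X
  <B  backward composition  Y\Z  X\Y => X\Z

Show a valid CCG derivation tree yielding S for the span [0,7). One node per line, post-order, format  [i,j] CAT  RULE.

[0,1] N  lex  "dog"
[1,2] PP\N  lex  "built"
[0,2] PP  <  k=1
[2,3] (NP/S)\PP  lex  "a"
[0,3] NP/S  <  k=2
[3,4] S/(NP/PP)  lex  "today"
[4,5] NP/PP  lex  "slowly"
[3,5] S  >  k=4
[0,5] NP  >  k=3
[5,6] PP\NP  lex  "bone"
[6,7] S\PP  lex  "found"
[5,7] S\NP  <B  k=6
[0,7] S  <  k=5

[0,7] S   <
  [0,5] NP   >
    [0,3] NP/S   <
      [0,2] PP   <
        [0,1] "dog" : N
        [1,2] "built" : PP\N
      [2,3] "a" : (NP/S)\PP
    [3,5] S   >
      [3,4] "today" : S/(NP/PP)
      [4,5] "slowly" : NP/PP
  [5,7] S\NP   <B
    [5,6] "bone" : PP\NP
    [6,7] "found" : S\PP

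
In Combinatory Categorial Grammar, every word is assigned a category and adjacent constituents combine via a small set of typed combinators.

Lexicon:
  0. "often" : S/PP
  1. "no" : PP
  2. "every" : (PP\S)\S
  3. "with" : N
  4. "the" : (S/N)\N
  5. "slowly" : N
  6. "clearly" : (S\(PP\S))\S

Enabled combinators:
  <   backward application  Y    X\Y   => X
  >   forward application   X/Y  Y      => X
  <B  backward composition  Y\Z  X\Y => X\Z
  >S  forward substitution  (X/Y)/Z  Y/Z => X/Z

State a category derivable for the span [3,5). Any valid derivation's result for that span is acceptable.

S/N

[0,7] S   <
  [0,3] PP\S   <
    [0,2] S   >
      [0,1] "often" : S/PP
      [1,2] "no" : PP
    [2,3] "every" : (PP\S)\S
  [3,7] S\(PP\S)   <
    [3,6] S   >
      [3,5] S/N   <
        [3,4] "with" : N
        [4,5] "the" : (S/N)\N
      [5,6] "slowly" : N
    [6,7] "clearly" : (S\(PP\S))\S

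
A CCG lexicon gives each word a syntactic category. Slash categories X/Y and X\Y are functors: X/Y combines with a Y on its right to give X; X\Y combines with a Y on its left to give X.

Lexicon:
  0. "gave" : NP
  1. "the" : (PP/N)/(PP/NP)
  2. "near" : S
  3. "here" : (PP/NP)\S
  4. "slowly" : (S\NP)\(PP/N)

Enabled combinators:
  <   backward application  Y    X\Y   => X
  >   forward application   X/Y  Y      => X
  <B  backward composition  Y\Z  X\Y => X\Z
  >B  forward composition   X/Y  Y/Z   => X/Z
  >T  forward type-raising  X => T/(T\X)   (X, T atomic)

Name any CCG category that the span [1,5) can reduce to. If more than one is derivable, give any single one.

[0,5] S   <
  [0,1] "gave" : NP
  [1,5] S\NP   <
    [1,4] PP/N   >
      [1,2] "the" : (PP/N)/(PP/NP)
      [2,4] PP/NP   <
        [2,3] "near" : S
        [3,4] "here" : (PP/NP)\S
    [4,5] "slowly" : (S\NP)\(PP/N)

S\NP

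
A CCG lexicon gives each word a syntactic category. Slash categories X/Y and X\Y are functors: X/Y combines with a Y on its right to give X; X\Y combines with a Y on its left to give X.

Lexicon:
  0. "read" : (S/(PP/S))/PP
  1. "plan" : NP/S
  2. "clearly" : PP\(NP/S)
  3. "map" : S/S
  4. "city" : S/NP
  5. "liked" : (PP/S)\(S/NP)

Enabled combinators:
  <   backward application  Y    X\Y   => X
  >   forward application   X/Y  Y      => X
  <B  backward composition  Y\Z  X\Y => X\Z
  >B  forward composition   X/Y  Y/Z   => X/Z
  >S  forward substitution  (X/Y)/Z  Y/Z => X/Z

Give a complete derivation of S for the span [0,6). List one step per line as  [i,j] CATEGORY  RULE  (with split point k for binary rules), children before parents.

[0,6] S   >
  [0,3] S/(PP/S)   >
    [0,1] "read" : (S/(PP/S))/PP
    [1,3] PP   <
      [1,2] "plan" : NP/S
      [2,3] "clearly" : PP\(NP/S)
  [3,6] PP/S   <
    [3,5] S/NP   >B
      [3,4] "map" : S/S
      [4,5] "city" : S/NP
    [5,6] "liked" : (PP/S)\(S/NP)

[0,1] (S/(PP/S))/PP  lex  "read"
[1,2] NP/S  lex  "plan"
[2,3] PP\(NP/S)  lex  "clearly"
[1,3] PP  <  k=2
[0,3] S/(PP/S)  >  k=1
[3,4] S/S  lex  "map"
[4,5] S/NP  lex  "city"
[3,5] S/NP  >B  k=4
[5,6] (PP/S)\(S/NP)  lex  "liked"
[3,6] PP/S  <  k=5
[0,6] S  >  k=3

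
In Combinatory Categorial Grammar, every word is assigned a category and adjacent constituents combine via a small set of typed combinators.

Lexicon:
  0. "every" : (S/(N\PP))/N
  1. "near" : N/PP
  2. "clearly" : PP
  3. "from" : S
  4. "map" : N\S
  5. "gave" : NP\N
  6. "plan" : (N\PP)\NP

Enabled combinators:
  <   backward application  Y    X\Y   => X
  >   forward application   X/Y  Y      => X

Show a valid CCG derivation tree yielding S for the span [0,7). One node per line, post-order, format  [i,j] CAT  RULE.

[0,1] (S/(N\PP))/N  lex  "every"
[1,2] N/PP  lex  "near"
[2,3] PP  lex  "clearly"
[1,3] N  >  k=2
[0,3] S/(N\PP)  >  k=1
[3,4] S  lex  "from"
[4,5] N\S  lex  "map"
[3,5] N  <  k=4
[5,6] NP\N  lex  "gave"
[3,6] NP  <  k=5
[6,7] (N\PP)\NP  lex  "plan"
[3,7] N\PP  <  k=6
[0,7] S  >  k=3

[0,7] S   >
  [0,3] S/(N\PP)   >
    [0,1] "every" : (S/(N\PP))/N
    [1,3] N   >
      [1,2] "near" : N/PP
      [2,3] "clearly" : PP
  [3,7] N\PP   <
    [3,6] NP   <
      [3,5] N   <
        [3,4] "from" : S
        [4,5] "map" : N\S
      [5,6] "gave" : NP\N
    [6,7] "plan" : (N\PP)\NP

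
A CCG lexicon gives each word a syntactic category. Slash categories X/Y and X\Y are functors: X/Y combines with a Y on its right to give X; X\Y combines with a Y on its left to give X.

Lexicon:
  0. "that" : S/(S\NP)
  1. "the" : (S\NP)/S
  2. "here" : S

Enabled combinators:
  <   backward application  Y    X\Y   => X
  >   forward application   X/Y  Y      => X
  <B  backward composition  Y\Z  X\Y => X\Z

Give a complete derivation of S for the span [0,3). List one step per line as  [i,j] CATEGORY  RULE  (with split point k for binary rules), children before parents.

[0,1] S/(S\NP)  lex  "that"
[1,2] (S\NP)/S  lex  "the"
[2,3] S  lex  "here"
[1,3] S\NP  >  k=2
[0,3] S  >  k=1

[0,3] S   >
  [0,1] "that" : S/(S\NP)
  [1,3] S\NP   >
    [1,2] "the" : (S\NP)/S
    [2,3] "here" : S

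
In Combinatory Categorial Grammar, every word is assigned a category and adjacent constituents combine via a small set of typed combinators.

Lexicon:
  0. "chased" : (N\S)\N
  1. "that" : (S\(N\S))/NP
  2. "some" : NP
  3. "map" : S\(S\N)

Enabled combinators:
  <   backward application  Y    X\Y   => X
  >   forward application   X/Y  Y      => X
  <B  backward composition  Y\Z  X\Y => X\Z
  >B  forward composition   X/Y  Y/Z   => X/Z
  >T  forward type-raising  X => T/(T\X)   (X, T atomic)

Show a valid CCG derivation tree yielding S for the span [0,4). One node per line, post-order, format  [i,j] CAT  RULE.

[0,4] S   <
  [0,3] S\N   <B
    [0,1] "chased" : (N\S)\N
    [1,3] S\(N\S)   >
      [1,2] "that" : (S\(N\S))/NP
      [2,3] "some" : NP
  [3,4] "map" : S\(S\N)

[0,1] (N\S)\N  lex  "chased"
[1,2] (S\(N\S))/NP  lex  "that"
[2,3] NP  lex  "some"
[1,3] S\(N\S)  >  k=2
[0,3] S\N  <B  k=1
[3,4] S\(S\N)  lex  "map"
[0,4] S  <  k=3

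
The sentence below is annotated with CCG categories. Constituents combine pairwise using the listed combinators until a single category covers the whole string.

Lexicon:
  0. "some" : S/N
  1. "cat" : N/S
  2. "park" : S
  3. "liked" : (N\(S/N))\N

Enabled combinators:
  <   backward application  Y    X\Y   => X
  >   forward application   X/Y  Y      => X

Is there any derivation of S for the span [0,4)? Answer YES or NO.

NO

S/N N/S S (N\(S/N))\N
CKY chart[0,4] = {N}; S ∉ chart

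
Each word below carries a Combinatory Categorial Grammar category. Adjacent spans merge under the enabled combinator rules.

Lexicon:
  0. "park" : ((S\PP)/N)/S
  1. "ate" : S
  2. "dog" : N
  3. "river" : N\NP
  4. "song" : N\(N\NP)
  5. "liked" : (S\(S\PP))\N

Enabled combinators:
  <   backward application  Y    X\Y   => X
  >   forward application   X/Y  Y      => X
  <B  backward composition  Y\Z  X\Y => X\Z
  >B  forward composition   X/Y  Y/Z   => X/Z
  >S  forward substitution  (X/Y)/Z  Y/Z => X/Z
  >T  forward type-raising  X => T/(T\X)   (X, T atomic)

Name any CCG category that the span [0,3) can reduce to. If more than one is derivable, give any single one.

[0,6] S   <
  [0,3] S\PP   >
    [0,2] (S\PP)/N   >
      [0,1] "park" : ((S\PP)/N)/S
      [1,2] "ate" : S
    [2,3] "dog" : N
  [3,6] S\(S\PP)   <
    [3,5] N   <
      [3,4] "river" : N\NP
      [4,5] "song" : N\(N\NP)
    [5,6] "liked" : (S\(S\PP))\N

S\PP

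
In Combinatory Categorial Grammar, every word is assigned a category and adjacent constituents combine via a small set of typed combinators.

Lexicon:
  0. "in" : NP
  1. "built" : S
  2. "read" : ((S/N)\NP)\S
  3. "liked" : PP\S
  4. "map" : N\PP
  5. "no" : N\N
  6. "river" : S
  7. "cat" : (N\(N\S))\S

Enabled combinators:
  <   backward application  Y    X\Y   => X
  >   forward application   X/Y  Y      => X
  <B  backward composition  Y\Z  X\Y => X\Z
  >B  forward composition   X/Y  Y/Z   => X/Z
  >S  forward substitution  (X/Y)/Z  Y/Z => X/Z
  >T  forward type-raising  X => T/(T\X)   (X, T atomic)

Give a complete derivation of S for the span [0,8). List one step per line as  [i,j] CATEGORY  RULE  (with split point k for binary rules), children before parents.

[0,8] S   >
  [0,3] S/N   <
    [0,1] "in" : NP
    [1,3] (S/N)\NP   <
      [1,2] "built" : S
      [2,3] "read" : ((S/N)\NP)\S
  [3,8] N   <
    [3,6] N\S   <B
      [3,4] "liked" : PP\S
      [4,6] N\PP   <B
        [4,5] "map" : N\PP
        [5,6] "no" : N\N
    [6,8] N\(N\S)   <
      [6,7] "river" : S
      [7,8] "cat" : (N\(N\S))\S

[0,1] NP  lex  "in"
[1,2] S  lex  "built"
[2,3] ((S/N)\NP)\S  lex  "read"
[1,3] (S/N)\NP  <  k=2
[0,3] S/N  <  k=1
[3,4] PP\S  lex  "liked"
[4,5] N\PP  lex  "map"
[5,6] N\N  lex  "no"
[4,6] N\PP  <B  k=5
[3,6] N\S  <B  k=4
[6,7] S  lex  "river"
[7,8] (N\(N\S))\S  lex  "cat"
[6,8] N\(N\S)  <  k=7
[3,8] N  <  k=6
[0,8] S  >  k=3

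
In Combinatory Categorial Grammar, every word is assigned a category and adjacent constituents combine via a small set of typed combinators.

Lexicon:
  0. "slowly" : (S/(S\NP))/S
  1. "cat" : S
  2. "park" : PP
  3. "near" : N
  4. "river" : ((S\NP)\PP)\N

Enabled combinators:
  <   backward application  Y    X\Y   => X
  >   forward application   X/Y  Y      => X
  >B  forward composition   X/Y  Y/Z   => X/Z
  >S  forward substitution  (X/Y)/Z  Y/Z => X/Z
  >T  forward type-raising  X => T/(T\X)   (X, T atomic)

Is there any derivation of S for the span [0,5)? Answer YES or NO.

[0,5] S   >
  [0,2] S/(S\NP)   >
    [0,1] "slowly" : (S/(S\NP))/S
    [1,2] "cat" : S
  [2,5] S\NP   <
    [2,3] "park" : PP
    [3,5] (S\NP)\PP   <
      [3,4] "near" : N
      [4,5] "river" : ((S\NP)\PP)\N

YES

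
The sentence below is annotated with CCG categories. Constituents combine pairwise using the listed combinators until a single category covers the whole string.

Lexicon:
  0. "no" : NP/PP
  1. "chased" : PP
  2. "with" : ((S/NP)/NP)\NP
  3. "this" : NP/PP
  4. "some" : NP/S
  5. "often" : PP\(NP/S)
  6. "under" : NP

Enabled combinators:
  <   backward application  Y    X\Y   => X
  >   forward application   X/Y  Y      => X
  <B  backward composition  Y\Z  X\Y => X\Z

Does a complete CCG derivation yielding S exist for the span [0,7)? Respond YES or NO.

YES

[0,7] S   >
  [0,6] S/NP   >
    [0,3] (S/NP)/NP   <
      [0,2] NP   >
        [0,1] "no" : NP/PP
        [1,2] "chased" : PP
      [2,3] "with" : ((S/NP)/NP)\NP
    [3,6] NP   >
      [3,4] "this" : NP/PP
      [4,6] PP   <
        [4,5] "some" : NP/S
        [5,6] "often" : PP\(NP/S)
  [6,7] "under" : NP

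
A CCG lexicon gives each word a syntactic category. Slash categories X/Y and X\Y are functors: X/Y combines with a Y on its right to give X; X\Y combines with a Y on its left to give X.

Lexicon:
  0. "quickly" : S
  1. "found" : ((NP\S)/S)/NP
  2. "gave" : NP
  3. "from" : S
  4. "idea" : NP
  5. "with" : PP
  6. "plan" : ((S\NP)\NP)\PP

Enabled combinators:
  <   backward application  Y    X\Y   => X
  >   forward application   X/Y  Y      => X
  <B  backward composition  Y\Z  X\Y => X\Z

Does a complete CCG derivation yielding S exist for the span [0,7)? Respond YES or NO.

YES

[0,7] S   <
  [0,4] NP   <
    [0,1] "quickly" : S
    [1,4] NP\S   >
      [1,3] (NP\S)/S   >
        [1,2] "found" : ((NP\S)/S)/NP
        [2,3] "gave" : NP
      [3,4] "from" : S
  [4,7] S\NP   <
    [4,5] "idea" : NP
    [5,7] (S\NP)\NP   <
      [5,6] "with" : PP
      [6,7] "plan" : ((S\NP)\NP)\PP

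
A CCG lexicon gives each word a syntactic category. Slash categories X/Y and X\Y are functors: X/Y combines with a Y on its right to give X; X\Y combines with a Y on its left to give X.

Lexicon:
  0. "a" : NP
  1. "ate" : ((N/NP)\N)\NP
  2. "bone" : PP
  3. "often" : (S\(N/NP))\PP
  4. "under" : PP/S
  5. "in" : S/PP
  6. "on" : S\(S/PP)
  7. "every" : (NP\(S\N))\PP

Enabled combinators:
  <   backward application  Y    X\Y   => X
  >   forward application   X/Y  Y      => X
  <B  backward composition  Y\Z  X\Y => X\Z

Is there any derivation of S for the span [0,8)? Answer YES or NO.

NO

NP ((N/NP)\N)\NP PP (S\(N/NP))\PP PP/S S/PP S\(S/PP) (NP\(S\N))\PP
CKY chart[0,8] = {NP}; S ∉ chart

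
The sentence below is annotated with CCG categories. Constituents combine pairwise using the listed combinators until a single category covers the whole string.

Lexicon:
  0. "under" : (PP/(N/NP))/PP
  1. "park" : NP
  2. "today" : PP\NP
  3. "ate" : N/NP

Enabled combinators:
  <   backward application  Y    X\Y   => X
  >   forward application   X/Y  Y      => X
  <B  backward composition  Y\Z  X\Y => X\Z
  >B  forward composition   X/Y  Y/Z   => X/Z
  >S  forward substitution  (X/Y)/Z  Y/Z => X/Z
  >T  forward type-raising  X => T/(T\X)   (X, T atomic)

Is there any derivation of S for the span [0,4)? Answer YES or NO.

(PP/(N/NP))/PP NP PP\NP N/NP
CKY chart[0,4] = {N/(N\PP), NP/(NP\PP), PP, PP/(PP\PP), S/(S\PP)}; S ∉ chart

NO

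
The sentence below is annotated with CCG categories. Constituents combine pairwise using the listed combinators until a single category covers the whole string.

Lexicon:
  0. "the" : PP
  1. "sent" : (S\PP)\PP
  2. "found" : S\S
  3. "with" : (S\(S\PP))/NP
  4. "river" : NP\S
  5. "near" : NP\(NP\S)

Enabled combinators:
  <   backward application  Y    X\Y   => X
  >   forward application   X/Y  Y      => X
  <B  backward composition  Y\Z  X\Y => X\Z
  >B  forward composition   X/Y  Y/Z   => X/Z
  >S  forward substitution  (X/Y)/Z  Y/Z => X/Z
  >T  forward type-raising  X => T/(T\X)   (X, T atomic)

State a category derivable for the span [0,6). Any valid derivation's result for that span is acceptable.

[0,6] S   <
  [0,3] S\PP   <B
    [0,2] S\PP   <
      [0,1] "the" : PP
      [1,2] "sent" : (S\PP)\PP
    [2,3] "found" : S\S
  [3,6] S\(S\PP)   >
    [3,4] "with" : (S\(S\PP))/NP
    [4,6] NP   <
      [4,5] "river" : NP\S
      [5,6] "near" : NP\(NP\S)

S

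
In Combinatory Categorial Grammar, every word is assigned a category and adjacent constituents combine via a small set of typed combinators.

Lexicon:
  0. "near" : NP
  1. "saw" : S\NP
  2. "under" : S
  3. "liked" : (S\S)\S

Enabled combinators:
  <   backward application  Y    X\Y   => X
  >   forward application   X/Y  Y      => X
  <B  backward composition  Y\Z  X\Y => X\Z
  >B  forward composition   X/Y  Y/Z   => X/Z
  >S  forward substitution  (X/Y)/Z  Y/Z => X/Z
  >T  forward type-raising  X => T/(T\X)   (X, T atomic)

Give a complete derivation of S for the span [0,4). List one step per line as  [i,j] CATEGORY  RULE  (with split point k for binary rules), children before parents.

[0,1] NP  lex  "near"
[1,2] S\NP  lex  "saw"
[2,3] S  lex  "under"
[3,4] (S\S)\S  lex  "liked"
[2,4] S\S  <  k=3
[1,4] S\NP  <B  k=2
[0,4] S  <  k=1

[0,4] S   <
  [0,1] "near" : NP
  [1,4] S\NP   <B
    [1,2] "saw" : S\NP
    [2,4] S\S   <
      [2,3] "under" : S
      [3,4] "liked" : (S\S)\S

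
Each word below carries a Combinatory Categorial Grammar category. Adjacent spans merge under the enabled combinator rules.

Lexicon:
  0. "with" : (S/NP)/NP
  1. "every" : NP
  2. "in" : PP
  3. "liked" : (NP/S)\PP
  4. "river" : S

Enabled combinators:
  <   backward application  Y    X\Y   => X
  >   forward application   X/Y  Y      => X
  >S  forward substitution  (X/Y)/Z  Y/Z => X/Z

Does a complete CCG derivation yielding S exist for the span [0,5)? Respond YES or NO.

YES

[0,5] S   >
  [0,2] S/NP   >
    [0,1] "with" : (S/NP)/NP
    [1,2] "every" : NP
  [2,5] NP   >
    [2,4] NP/S   <
      [2,3] "in" : PP
      [3,4] "liked" : (NP/S)\PP
    [4,5] "river" : S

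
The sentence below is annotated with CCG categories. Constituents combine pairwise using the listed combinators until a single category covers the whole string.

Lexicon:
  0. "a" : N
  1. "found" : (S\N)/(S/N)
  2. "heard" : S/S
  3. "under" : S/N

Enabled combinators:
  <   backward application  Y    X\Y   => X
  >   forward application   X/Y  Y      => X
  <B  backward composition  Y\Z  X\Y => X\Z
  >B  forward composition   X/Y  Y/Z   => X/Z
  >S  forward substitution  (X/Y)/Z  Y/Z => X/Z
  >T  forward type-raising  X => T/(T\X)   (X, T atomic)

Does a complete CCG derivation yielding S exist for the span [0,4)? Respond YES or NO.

[0,4] S   >
  [0,1] S/(S\N)   >T
    [0,1] "a" : N
  [1,4] S\N   >
    [1,2] "found" : (S\N)/(S/N)
    [2,4] S/N   >B
      [2,3] "heard" : S/S
      [3,4] "under" : S/N

YES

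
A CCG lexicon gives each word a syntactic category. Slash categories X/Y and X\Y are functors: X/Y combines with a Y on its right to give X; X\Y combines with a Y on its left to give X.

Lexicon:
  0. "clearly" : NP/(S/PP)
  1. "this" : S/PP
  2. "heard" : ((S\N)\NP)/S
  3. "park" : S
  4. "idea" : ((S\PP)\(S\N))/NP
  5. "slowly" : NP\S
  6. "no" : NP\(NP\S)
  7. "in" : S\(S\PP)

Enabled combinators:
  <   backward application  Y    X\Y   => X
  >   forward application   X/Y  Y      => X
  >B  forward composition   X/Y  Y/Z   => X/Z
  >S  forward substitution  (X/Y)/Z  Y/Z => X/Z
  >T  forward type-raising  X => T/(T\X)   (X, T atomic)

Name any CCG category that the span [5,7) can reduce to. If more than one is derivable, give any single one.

NP

[0,8] S   <
  [0,7] S\PP   <
    [0,4] S\N   <
      [0,2] NP   >
        [0,1] "clearly" : NP/(S/PP)
        [1,2] "this" : S/PP
      [2,4] (S\N)\NP   >
        [2,3] "heard" : ((S\N)\NP)/S
        [3,4] "park" : S
    [4,7] (S\PP)\(S\N)   >
      [4,5] "idea" : ((S\PP)\(S\N))/NP
      [5,7] NP   <
        [5,6] "slowly" : NP\S
        [6,7] "no" : NP\(NP\S)
  [7,8] "in" : S\(S\PP)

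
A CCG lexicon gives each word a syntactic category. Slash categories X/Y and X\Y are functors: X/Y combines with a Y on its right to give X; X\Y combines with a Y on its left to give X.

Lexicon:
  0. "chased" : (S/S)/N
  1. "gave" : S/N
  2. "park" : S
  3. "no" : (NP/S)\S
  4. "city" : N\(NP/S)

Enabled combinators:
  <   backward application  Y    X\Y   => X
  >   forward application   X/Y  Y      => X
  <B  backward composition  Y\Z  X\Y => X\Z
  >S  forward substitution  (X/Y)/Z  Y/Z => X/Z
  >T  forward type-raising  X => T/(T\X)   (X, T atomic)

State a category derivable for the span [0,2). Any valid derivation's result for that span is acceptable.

[0,5] S   >
  [0,2] S/N   >S
    [0,1] "chased" : (S/S)/N
    [1,2] "gave" : S/N
  [2,5] N   <
    [2,4] NP/S   <
      [2,3] "park" : S
      [3,4] "no" : (NP/S)\S
    [4,5] "city" : N\(NP/S)

S/N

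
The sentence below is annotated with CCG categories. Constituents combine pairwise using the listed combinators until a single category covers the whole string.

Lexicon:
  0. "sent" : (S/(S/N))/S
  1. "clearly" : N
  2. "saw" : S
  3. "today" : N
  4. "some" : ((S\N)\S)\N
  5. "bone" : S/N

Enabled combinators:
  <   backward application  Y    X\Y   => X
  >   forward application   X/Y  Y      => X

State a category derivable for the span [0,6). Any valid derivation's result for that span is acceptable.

[0,6] S   >
  [0,5] S/(S/N)   >
    [0,1] "sent" : (S/(S/N))/S
    [1,5] S   <
      [1,2] "clearly" : N
      [2,5] S\N   <
        [2,3] "saw" : S
        [3,5] (S\N)\S   <
          [3,4] "today" : N
          [4,5] "some" : ((S\N)\S)\N
  [5,6] "bone" : S/N

S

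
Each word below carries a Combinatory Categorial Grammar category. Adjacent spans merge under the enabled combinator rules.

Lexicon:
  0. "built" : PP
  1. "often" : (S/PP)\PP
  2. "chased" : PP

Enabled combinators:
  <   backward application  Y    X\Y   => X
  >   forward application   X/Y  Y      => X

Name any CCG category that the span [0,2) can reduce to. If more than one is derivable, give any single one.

S/PP

[0,3] S   >
  [0,2] S/PP   <
    [0,1] "built" : PP
    [1,2] "often" : (S/PP)\PP
  [2,3] "chased" : PP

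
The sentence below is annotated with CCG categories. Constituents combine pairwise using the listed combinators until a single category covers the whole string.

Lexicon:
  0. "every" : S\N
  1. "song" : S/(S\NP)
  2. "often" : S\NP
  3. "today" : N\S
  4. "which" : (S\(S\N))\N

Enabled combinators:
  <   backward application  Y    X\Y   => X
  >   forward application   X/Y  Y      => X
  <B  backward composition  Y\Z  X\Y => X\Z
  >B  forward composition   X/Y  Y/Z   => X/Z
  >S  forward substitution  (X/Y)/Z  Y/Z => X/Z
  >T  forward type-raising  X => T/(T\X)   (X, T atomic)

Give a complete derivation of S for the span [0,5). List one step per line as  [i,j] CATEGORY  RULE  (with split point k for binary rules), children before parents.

[0,5] S   <
  [0,1] "every" : S\N
  [1,5] S\(S\N)   <
    [1,4] N   <
      [1,3] S   >
        [1,2] "song" : S/(S\NP)
        [2,3] "often" : S\NP
      [3,4] "today" : N\S
    [4,5] "which" : (S\(S\N))\N

[0,1] S\N  lex  "every"
[1,2] S/(S\NP)  lex  "song"
[2,3] S\NP  lex  "often"
[1,3] S  >  k=2
[3,4] N\S  lex  "today"
[1,4] N  <  k=3
[4,5] (S\(S\N))\N  lex  "which"
[1,5] S\(S\N)  <  k=4
[0,5] S  <  k=1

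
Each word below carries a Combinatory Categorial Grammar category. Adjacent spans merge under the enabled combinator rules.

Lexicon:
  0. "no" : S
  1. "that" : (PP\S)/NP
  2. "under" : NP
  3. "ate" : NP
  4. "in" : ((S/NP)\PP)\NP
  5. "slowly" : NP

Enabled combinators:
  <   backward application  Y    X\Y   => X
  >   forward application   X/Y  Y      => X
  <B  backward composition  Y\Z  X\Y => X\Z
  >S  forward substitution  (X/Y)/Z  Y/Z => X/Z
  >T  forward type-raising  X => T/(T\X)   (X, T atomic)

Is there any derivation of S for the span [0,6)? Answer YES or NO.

[0,6] S   >
  [0,5] S/NP   <
    [0,3] PP   <
      [0,1] "no" : S
      [1,3] PP\S   >
        [1,2] "that" : (PP\S)/NP
        [2,3] "under" : NP
    [3,5] (S/NP)\PP   <
      [3,4] "ate" : NP
      [4,5] "in" : ((S/NP)\PP)\NP
  [5,6] "slowly" : NP

YES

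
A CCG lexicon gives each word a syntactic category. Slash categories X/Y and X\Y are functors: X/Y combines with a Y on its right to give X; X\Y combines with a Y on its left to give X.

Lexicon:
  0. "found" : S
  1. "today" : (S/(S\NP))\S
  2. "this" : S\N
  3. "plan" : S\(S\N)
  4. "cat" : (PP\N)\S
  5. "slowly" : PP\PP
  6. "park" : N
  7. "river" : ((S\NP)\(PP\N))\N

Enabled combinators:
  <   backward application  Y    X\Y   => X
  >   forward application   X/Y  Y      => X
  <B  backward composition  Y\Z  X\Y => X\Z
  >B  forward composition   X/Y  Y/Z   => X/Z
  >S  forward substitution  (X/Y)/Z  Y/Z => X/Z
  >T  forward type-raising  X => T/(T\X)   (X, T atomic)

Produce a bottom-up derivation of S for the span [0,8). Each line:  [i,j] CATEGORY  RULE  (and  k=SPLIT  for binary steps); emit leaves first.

[0,8] S   >
  [0,2] S/(S\NP)   <
    [0,1] "found" : S
    [1,2] "today" : (S/(S\NP))\S
  [2,8] S\NP   <
    [2,6] PP\N   <B
      [2,5] PP\N   <
        [2,4] S   <
          [2,3] "this" : S\N
          [3,4] "plan" : S\(S\N)
        [4,5] "cat" : (PP\N)\S
      [5,6] "slowly" : PP\PP
    [6,8] (S\NP)\(PP\N)   <
      [6,7] "park" : N
      [7,8] "river" : ((S\NP)\(PP\N))\N

[0,1] S  lex  "found"
[1,2] (S/(S\NP))\S  lex  "today"
[0,2] S/(S\NP)  <  k=1
[2,3] S\N  lex  "this"
[3,4] S\(S\N)  lex  "plan"
[2,4] S  <  k=3
[4,5] (PP\N)\S  lex  "cat"
[2,5] PP\N  <  k=4
[5,6] PP\PP  lex  "slowly"
[2,6] PP\N  <B  k=5
[6,7] N  lex  "park"
[7,8] ((S\NP)\(PP\N))\N  lex  "river"
[6,8] (S\NP)\(PP\N)  <  k=7
[2,8] S\NP  <  k=6
[0,8] S  >  k=2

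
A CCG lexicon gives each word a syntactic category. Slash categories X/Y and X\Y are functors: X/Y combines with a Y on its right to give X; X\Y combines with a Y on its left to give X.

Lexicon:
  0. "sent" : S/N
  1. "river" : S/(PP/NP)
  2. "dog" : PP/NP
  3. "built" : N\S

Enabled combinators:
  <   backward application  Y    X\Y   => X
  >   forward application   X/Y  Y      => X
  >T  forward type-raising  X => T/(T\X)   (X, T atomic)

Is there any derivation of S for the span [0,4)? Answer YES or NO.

YES

[0,4] S   >
  [0,1] "sent" : S/N
  [1,4] N   <
    [1,3] S   >
      [1,2] "river" : S/(PP/NP)
      [2,3] "dog" : PP/NP
    [3,4] "built" : N\S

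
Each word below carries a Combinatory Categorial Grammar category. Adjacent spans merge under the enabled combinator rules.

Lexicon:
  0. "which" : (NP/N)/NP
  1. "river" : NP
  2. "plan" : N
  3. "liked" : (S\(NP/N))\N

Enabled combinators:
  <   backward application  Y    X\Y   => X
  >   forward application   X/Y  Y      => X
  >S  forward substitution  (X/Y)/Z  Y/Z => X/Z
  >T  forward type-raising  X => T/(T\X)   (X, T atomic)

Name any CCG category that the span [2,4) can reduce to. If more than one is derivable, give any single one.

S\(NP/N)

[0,4] S   <
  [0,2] NP/N   >
    [0,1] "which" : (NP/N)/NP
    [1,2] "river" : NP
  [2,4] S\(NP/N)   <
    [2,3] "plan" : N
    [3,4] "liked" : (S\(NP/N))\N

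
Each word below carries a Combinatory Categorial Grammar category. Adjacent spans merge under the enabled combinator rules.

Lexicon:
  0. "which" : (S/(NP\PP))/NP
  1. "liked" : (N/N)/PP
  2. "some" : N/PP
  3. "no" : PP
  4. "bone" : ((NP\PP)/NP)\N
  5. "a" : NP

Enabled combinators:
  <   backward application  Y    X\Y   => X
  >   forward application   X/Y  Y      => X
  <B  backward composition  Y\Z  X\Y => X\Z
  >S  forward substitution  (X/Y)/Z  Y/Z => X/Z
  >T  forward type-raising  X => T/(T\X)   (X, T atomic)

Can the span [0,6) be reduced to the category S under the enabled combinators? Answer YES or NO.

[0,6] S   >
  [0,5] S/NP   >S
    [0,1] "which" : (S/(NP\PP))/NP
    [1,5] (NP\PP)/NP   <
      [1,4] N   >
        [1,3] N/PP   >S
          [1,2] "liked" : (N/N)/PP
          [2,3] "some" : N/PP
        [3,4] "no" : PP
      [4,5] "bone" : ((NP\PP)/NP)\N
  [5,6] "a" : NP

YES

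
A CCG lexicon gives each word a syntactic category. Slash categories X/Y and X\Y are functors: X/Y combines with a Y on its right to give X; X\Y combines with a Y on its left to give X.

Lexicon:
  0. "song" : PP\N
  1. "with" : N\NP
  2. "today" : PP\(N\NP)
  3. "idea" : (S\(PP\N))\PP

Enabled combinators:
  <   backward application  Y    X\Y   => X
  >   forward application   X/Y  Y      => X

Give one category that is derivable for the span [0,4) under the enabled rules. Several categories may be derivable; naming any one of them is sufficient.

[0,4] S   <
  [0,1] "song" : PP\N
  [1,4] S\(PP\N)   <
    [1,3] PP   <
      [1,2] "with" : N\NP
      [2,3] "today" : PP\(N\NP)
    [3,4] "idea" : (S\(PP\N))\PP

S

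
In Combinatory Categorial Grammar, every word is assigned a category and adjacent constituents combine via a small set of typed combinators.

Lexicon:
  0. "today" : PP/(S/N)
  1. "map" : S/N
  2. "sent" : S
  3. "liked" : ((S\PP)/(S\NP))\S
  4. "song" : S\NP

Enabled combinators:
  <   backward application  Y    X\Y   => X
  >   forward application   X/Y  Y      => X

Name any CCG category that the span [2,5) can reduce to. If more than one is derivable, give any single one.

[0,5] S   <
  [0,2] PP   >
    [0,1] "today" : PP/(S/N)
    [1,2] "map" : S/N
  [2,5] S\PP   >
    [2,4] (S\PP)/(S\NP)   <
      [2,3] "sent" : S
      [3,4] "liked" : ((S\PP)/(S\NP))\S
    [4,5] "song" : S\NP

S\PP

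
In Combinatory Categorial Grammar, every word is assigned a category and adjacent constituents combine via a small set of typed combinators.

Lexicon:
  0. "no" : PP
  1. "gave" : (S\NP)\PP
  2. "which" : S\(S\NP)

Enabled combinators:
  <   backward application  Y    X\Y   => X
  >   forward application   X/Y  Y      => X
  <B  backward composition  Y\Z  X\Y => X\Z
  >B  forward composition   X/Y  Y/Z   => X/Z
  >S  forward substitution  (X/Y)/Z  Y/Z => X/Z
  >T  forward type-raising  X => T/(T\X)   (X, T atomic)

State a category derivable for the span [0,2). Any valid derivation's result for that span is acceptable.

[0,3] S   <
  [0,2] S\NP   <
    [0,1] "no" : PP
    [1,2] "gave" : (S\NP)\PP
  [2,3] "which" : S\(S\NP)

S\NP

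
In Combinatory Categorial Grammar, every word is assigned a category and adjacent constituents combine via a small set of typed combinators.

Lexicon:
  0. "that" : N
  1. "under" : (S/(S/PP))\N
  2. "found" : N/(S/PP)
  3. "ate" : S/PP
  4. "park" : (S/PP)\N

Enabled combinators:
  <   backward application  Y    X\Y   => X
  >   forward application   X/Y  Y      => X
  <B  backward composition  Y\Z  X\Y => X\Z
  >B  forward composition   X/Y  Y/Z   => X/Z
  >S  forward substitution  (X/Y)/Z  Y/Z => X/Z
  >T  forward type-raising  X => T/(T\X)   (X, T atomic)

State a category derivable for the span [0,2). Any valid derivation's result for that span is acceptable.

[0,5] S   >
  [0,2] S/(S/PP)   <
    [0,1] "that" : N
    [1,2] "under" : (S/(S/PP))\N
  [2,5] S/PP   <
    [2,4] N   >
      [2,3] "found" : N/(S/PP)
      [3,4] "ate" : S/PP
    [4,5] "park" : (S/PP)\N

S/(S/PP)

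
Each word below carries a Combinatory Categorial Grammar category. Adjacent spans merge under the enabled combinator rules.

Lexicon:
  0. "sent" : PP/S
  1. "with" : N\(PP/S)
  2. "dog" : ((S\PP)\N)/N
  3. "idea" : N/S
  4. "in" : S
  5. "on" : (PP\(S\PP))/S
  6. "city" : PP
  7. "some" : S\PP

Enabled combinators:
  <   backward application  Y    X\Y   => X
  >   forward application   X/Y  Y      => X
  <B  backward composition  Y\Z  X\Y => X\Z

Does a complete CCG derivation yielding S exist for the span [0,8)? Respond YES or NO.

PP/S N\(PP/S) ((S\PP)\N)/N N/S S (PP\(S\PP))/S PP S\PP
CKY chart[0,8] = {PP}; S ∉ chart

NO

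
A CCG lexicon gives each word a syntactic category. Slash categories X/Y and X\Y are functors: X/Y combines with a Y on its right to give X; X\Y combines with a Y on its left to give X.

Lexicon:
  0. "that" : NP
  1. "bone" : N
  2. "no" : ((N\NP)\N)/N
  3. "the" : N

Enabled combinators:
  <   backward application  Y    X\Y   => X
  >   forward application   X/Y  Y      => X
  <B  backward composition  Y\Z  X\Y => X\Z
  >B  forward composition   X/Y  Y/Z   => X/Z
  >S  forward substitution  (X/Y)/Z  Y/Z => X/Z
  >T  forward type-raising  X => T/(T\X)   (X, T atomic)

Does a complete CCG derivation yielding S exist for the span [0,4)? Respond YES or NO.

NO

NP N ((N\NP)\N)/N N
CKY chart[0,4] = {N, N/(N\N), NP/(NP\N), PP/(PP\N), S/(S\N)}; S ∉ chart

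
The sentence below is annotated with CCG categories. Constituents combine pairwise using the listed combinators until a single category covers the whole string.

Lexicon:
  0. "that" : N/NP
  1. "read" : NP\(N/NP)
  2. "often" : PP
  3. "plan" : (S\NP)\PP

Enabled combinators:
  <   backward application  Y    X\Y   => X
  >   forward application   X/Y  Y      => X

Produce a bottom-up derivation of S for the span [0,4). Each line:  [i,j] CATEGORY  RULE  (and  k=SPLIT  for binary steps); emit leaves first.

[0,4] S   <
  [0,2] NP   <
    [0,1] "that" : N/NP
    [1,2] "read" : NP\(N/NP)
  [2,4] S\NP   <
    [2,3] "often" : PP
    [3,4] "plan" : (S\NP)\PP

[0,1] N/NP  lex  "that"
[1,2] NP\(N/NP)  lex  "read"
[0,2] NP  <  k=1
[2,3] PP  lex  "often"
[3,4] (S\NP)\PP  lex  "plan"
[2,4] S\NP  <  k=3
[0,4] S  <  k=2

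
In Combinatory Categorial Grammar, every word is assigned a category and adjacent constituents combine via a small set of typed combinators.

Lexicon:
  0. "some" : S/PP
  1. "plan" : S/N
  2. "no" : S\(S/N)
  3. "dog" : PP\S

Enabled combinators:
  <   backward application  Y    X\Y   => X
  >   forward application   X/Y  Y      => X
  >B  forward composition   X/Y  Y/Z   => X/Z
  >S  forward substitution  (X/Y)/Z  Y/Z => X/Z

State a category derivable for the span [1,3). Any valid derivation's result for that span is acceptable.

[0,4] S   >
  [0,1] "some" : S/PP
  [1,4] PP   <
    [1,3] S   <
      [1,2] "plan" : S/N
      [2,3] "no" : S\(S/N)
    [3,4] "dog" : PP\S

S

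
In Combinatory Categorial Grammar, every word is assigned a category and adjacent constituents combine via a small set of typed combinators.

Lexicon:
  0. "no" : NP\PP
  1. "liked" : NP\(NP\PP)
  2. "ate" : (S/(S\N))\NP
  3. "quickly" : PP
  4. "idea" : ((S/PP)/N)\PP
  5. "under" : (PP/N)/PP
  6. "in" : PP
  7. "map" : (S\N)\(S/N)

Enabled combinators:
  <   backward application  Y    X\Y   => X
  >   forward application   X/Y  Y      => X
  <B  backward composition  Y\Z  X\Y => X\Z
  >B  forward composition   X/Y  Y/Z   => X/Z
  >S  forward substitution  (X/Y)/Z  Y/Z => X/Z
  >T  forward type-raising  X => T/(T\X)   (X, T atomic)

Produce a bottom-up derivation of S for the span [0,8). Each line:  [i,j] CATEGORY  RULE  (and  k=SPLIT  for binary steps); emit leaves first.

[0,8] S   >
  [0,3] S/(S\N)   <
    [0,2] NP   <
      [0,1] "no" : NP\PP
      [1,2] "liked" : NP\(NP\PP)
    [2,3] "ate" : (S/(S\N))\NP
  [3,8] S\N   <
    [3,7] S/N   >S
      [3,5] (S/PP)/N   <
        [3,4] "quickly" : PP
        [4,5] "idea" : ((S/PP)/N)\PP
      [5,7] PP/N   >
        [5,6] "under" : (PP/N)/PP
        [6,7] "in" : PP
    [7,8] "map" : (S\N)\(S/N)

[0,1] NP\PP  lex  "no"
[1,2] NP\(NP\PP)  lex  "liked"
[0,2] NP  <  k=1
[2,3] (S/(S\N))\NP  lex  "ate"
[0,3] S/(S\N)  <  k=2
[3,4] PP  lex  "quickly"
[4,5] ((S/PP)/N)\PP  lex  "idea"
[3,5] (S/PP)/N  <  k=4
[5,6] (PP/N)/PP  lex  "under"
[6,7] PP  lex  "in"
[5,7] PP/N  >  k=6
[3,7] S/N  >S  k=5
[7,8] (S\N)\(S/N)  lex  "map"
[3,8] S\N  <  k=7
[0,8] S  >  k=3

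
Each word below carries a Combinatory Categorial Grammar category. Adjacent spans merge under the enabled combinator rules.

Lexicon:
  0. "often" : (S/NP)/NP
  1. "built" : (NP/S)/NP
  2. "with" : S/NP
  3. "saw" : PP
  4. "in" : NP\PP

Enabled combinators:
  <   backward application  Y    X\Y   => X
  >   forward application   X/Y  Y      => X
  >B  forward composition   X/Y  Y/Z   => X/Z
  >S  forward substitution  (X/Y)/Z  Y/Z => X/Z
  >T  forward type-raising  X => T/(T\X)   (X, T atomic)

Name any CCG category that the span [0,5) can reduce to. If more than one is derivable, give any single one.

[0,5] S   >
  [0,3] S/NP   >S
    [0,1] "often" : (S/NP)/NP
    [1,3] NP/NP   >S
      [1,2] "built" : (NP/S)/NP
      [2,3] "with" : S/NP
  [3,5] NP   <
    [3,4] "saw" : PP
    [4,5] "in" : NP\PP

S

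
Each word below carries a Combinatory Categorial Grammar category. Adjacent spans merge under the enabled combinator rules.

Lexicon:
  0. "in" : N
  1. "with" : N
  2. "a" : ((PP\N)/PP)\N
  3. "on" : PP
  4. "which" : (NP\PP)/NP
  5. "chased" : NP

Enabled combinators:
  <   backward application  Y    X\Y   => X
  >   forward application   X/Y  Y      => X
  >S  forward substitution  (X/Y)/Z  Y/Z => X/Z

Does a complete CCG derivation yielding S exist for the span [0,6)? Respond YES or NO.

N N ((PP\N)/PP)\N PP (NP\PP)/NP NP
CKY chart[0,6] = {NP}; S ∉ chart

NO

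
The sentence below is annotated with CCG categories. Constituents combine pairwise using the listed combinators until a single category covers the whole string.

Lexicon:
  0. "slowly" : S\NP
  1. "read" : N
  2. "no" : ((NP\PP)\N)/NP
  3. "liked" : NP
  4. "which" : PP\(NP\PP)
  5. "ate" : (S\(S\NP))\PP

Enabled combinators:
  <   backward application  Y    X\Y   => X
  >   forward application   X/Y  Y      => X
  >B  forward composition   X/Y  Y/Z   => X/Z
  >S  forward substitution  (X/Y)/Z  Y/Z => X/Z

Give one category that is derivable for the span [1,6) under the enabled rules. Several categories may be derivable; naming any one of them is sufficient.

[0,6] S   <
  [0,1] "slowly" : S\NP
  [1,6] S\(S\NP)   <
    [1,5] PP   <
      [1,4] NP\PP   <
        [1,2] "read" : N
        [2,4] (NP\PP)\N   >
          [2,3] "no" : ((NP\PP)\N)/NP
          [3,4] "liked" : NP
      [4,5] "which" : PP\(NP\PP)
    [5,6] "ate" : (S\(S\NP))\PP

S\(S\NP)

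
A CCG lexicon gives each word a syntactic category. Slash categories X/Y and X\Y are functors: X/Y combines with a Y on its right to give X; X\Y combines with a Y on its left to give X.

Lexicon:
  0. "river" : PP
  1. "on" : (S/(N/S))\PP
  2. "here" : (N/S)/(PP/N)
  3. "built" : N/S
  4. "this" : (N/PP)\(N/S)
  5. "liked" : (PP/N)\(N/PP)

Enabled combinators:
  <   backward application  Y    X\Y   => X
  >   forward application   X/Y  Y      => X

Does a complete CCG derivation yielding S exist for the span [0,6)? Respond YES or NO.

YES

[0,6] S   >
  [0,2] S/(N/S)   <
    [0,1] "river" : PP
    [1,2] "on" : (S/(N/S))\PP
  [2,6] N/S   >
    [2,3] "here" : (N/S)/(PP/N)
    [3,6] PP/N   <
      [3,5] N/PP   <
        [3,4] "built" : N/S
        [4,5] "this" : (N/PP)\(N/S)
      [5,6] "liked" : (PP/N)\(N/PP)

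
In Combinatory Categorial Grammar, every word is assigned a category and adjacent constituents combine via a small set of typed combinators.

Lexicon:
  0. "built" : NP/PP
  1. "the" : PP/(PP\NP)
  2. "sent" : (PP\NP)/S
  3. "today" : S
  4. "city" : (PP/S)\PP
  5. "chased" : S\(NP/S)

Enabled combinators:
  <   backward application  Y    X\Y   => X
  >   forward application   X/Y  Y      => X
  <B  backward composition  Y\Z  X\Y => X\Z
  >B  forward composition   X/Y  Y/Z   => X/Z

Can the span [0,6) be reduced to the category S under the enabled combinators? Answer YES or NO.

[0,6] S   <
  [0,5] NP/S   >B
    [0,1] "built" : NP/PP
    [1,5] PP/S   <
      [1,4] PP   >
        [1,2] "the" : PP/(PP\NP)
        [2,4] PP\NP   >
          [2,3] "sent" : (PP\NP)/S
          [3,4] "today" : S
      [4,5] "city" : (PP/S)\PP
  [5,6] "chased" : S\(NP/S)

YES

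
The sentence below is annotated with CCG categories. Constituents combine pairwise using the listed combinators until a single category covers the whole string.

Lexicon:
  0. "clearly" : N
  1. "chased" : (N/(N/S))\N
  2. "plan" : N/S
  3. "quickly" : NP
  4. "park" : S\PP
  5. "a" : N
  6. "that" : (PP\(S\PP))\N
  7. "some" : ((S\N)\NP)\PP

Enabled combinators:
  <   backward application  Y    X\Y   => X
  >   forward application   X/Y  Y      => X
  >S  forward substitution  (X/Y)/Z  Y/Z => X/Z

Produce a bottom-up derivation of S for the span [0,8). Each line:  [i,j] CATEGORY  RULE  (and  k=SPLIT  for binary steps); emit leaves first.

[0,8] S   <
  [0,3] N   >
    [0,2] N/(N/S)   <
      [0,1] "clearly" : N
      [1,2] "chased" : (N/(N/S))\N
    [2,3] "plan" : N/S
  [3,8] S\N   <
    [3,4] "quickly" : NP
    [4,8] (S\N)\NP   <
      [4,7] PP   <
        [4,5] "park" : S\PP
        [5,7] PP\(S\PP)   <
          [5,6] "a" : N
          [6,7] "that" : (PP\(S\PP))\N
      [7,8] "some" : ((S\N)\NP)\PP

[0,1] N  lex  "clearly"
[1,2] (N/(N/S))\N  lex  "chased"
[0,2] N/(N/S)  <  k=1
[2,3] N/S  lex  "plan"
[0,3] N  >  k=2
[3,4] NP  lex  "quickly"
[4,5] S\PP  lex  "park"
[5,6] N  lex  "a"
[6,7] (PP\(S\PP))\N  lex  "that"
[5,7] PP\(S\PP)  <  k=6
[4,7] PP  <  k=5
[7,8] ((S\N)\NP)\PP  lex  "some"
[4,8] (S\N)\NP  <  k=7
[3,8] S\N  <  k=4
[0,8] S  <  k=3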